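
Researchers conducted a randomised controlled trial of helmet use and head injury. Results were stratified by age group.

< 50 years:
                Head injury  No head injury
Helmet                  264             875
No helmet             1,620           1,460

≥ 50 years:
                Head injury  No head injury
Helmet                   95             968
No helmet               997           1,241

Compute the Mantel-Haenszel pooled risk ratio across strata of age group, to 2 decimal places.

RR_MH = Σ(aᵢ·n₀ᵢ/nᵢ) / Σ(cᵢ·n₁ᵢ/nᵢ), with n₁ᵢ = aᵢ+bᵢ (exposed), n₀ᵢ = cᵢ+dᵢ (unexposed), nᵢ = n₁ᵢ+n₀ᵢ.
Stratum 1 (< 50 years): n₁ = 1139, n₀ = 3080, n = 4219; a·n₀/n = 264·3080/4219 = 192.7281; c·n₁/n = 1620·1139/4219 = 437.3501
Stratum 2 (≥ 50 years): n₁ = 1063, n₀ = 2238, n = 3301; a·n₀/n = 95·2238/3301 = 64.4078; c·n₁/n = 997·1063/3301 = 321.0576
RR_MH = (192.7281 + 64.4078) / (437.3501 + 321.0576) = 257.1359 / 758.4076 = 0.33905

0.34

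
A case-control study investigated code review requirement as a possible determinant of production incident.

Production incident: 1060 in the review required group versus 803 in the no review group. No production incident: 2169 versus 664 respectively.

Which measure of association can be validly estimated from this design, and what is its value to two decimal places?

0.40

From the description: a = 1060, b = 2169, c = 803, d = 664.
This is a case-control study: participants were sampled on outcome status, so risks in the source population cannot be estimated directly — relative risk is not valid here. The odds ratio is the appropriate measure.
OR = (a·d)/(b·c) = (1060 × 664) / (2169 × 803) = 703840 / 1741707 = 0.40411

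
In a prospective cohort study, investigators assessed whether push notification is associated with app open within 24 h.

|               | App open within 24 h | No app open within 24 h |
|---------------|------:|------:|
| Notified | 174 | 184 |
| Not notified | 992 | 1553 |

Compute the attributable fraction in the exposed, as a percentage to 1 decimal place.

Cells: a = 174, b = 184, c = 992, d = 1553.
Risk in exposed = 174/358 = 0.48603; risk in unexposed = 992/2545 = 0.38978.
RR = 0.48603/0.38978 = 1.24693
AR% = (RR − 1)/RR × 100 = (1.24693 − 1)/1.24693 × 100 = 19.8031%

19.8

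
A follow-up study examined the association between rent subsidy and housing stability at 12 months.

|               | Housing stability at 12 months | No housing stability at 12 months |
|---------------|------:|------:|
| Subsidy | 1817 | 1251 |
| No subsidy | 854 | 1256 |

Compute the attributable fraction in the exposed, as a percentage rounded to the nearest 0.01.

Cells: a = 1817, b = 1251, c = 854, d = 1256.
Risk in exposed = 1817/3068 = 0.59224; risk in unexposed = 854/2110 = 0.40474.
RR = 0.59224/0.40474 = 1.46327
AR% = (RR − 1)/RR × 100 = (1.46327 − 1)/1.46327 × 100 = 31.6599%

31.66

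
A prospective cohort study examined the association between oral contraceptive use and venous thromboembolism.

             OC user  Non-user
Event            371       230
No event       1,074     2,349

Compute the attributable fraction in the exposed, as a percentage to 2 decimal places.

Reading the table with exposure as columns: a = 371 (OC user, case), b = 1074 (OC user, non-case), c = 230 (Non-user, case), d = 2349.
Risk in exposed = 371/1445 = 0.25675; risk in unexposed = 230/2579 = 0.08918.
RR = 0.25675/0.08918 = 2.87892
AR% = (RR − 1)/RR × 100 = (2.87892 − 1)/2.87892 × 100 = 65.2647%

65.26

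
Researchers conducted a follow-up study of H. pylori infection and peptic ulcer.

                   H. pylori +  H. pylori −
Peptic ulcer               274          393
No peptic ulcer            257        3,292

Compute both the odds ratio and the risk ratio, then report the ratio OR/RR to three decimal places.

1.846

Reading the table with exposure as columns: a = 274 (H. pylori +, case), b = 257 (H. pylori +, non-case), c = 393 (H. pylori −, case), d = 3292.
OR = (274·3292)/(257·393) = 902008/101001 = 8.93068
Risk in exposed = 274/531 = 0.51601; risk in unexposed = 393/3685 = 0.10665; RR = 4.83839
OR/RR = 8.93068 / 4.83839 = 1.84580
The outcome is not rare, so the OR lies further from 1 than the RR.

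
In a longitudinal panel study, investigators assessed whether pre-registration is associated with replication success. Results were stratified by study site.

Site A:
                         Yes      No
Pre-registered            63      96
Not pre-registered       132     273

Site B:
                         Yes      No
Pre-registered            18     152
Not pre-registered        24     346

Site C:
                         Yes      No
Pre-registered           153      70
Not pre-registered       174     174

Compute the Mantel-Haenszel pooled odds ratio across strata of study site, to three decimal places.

1.754

OR_MH = Σ(aᵢdᵢ/nᵢ) / Σ(bᵢcᵢ/nᵢ), where nᵢ is the stratum total.
Stratum 1 (Site A): n = 564; a·d/n = 63·273/564 = 30.4947; b·c/n = 96·132/564 = 22.4681
Stratum 2 (Site B): n = 540; a·d/n = 18·346/540 = 11.5333; b·c/n = 152·24/540 = 6.7556
Stratum 3 (Site C): n = 571; a·d/n = 153·174/571 = 46.6235; b·c/n = 70·174/571 = 21.3310
OR_MH = (30.4947 + 11.5333 + 46.6235) / (22.4681 + 6.7556 + 21.3310) = 88.6515 / 50.5546 = 1.75358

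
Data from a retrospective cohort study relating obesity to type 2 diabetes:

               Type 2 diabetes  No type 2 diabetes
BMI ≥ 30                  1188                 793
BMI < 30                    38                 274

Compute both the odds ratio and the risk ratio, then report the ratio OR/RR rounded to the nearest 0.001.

Cells: a = 1188, b = 793, c = 38, d = 274.
OR = (1188·274)/(793·38) = 325512/30134 = 10.80215
Risk in exposed = 1188/1981 = 0.59970; risk in unexposed = 38/312 = 0.12179; RR = 4.92383
OR/RR = 10.80215 / 4.92383 = 2.19385
The outcome is not rare, so the OR lies further from 1 than the RR.

2.194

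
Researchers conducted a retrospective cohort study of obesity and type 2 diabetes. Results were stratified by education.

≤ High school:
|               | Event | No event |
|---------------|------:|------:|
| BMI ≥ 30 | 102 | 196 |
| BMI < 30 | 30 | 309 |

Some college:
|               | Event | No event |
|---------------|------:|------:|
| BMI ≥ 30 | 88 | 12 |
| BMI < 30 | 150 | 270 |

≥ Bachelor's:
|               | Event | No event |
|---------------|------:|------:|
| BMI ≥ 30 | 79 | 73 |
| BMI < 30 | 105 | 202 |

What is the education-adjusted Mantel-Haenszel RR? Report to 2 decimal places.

RR_MH = Σ(aᵢ·n₀ᵢ/nᵢ) / Σ(cᵢ·n₁ᵢ/nᵢ), with n₁ᵢ = aᵢ+bᵢ (exposed), n₀ᵢ = cᵢ+dᵢ (unexposed), nᵢ = n₁ᵢ+n₀ᵢ.
Stratum 1 (≤ High school): n₁ = 298, n₀ = 339, n = 637; a·n₀/n = 102·339/637 = 54.2826; c·n₁/n = 30·298/637 = 14.0345
Stratum 2 (Some college): n₁ = 100, n₀ = 420, n = 520; a·n₀/n = 88·420/520 = 71.0769; c·n₁/n = 150·100/520 = 28.8462
Stratum 3 (≥ Bachelor's): n₁ = 152, n₀ = 307, n = 459; a·n₀/n = 79·307/459 = 52.8388; c·n₁/n = 105·152/459 = 34.7712
RR_MH = (54.2826 + 71.0769 + 52.8388) / (14.0345 + 28.8462 + 34.7712) = 178.1983 / 77.6519 = 2.29483

2.29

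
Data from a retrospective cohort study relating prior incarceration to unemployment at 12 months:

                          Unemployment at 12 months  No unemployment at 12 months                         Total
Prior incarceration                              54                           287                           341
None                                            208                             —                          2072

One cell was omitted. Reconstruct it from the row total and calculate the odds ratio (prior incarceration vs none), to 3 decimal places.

The missing cell is in the unexposed row: 2072 − 208 = 1864.
So a = 54, b = 287, c = 208, d = 1864.
OR = (a·d)/(b·c) = (54 × 1864) / (287 × 208) = 100656 / 59696 = 1.68614

1.686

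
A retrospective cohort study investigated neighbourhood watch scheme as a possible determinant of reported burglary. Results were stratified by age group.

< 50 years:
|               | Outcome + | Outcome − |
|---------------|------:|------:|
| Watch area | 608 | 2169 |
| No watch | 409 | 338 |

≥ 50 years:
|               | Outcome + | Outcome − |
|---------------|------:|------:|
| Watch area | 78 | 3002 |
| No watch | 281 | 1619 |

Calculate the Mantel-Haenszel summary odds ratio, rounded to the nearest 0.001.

0.199

OR_MH = Σ(aᵢdᵢ/nᵢ) / Σ(bᵢcᵢ/nᵢ), where nᵢ is the stratum total.
Stratum 1 (< 50 years): n = 3524; a·d/n = 608·338/3524 = 58.3156; b·c/n = 2169·409/3524 = 251.7369
Stratum 2 (≥ 50 years): n = 4980; a·d/n = 78·1619/4980 = 25.3578; b·c/n = 3002·281/4980 = 169.3900
OR_MH = (58.3156 + 25.3578) / (251.7369 + 169.3900) = 83.6734 / 421.1269 = 0.19869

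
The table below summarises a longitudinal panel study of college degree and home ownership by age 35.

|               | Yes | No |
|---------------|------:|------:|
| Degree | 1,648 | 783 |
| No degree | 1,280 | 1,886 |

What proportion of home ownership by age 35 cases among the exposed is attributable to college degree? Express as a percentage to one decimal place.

40.4

Cells: a = 1648, b = 783, c = 1280, d = 1886.
Risk in exposed = 1648/2431 = 0.67791; risk in unexposed = 1280/3166 = 0.40430.
RR = 0.67791/0.40430 = 1.67677
AR% = (RR − 1)/RR × 100 = (1.67677 − 1)/1.67677 × 100 = 40.3615%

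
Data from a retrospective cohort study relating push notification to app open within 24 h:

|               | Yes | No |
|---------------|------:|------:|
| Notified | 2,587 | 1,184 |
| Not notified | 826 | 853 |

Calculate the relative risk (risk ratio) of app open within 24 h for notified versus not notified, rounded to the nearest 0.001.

Cells: a = 2587, b = 1184, c = 826, d = 853.
Risk in exposed = 2587/3771 = 0.68602; risk in unexposed = 826/1679 = 0.49196.
RR = 0.68602 / 0.49196 = 1.39447
The risk among the exposed is 1.39 times that among the unexposed.

1.394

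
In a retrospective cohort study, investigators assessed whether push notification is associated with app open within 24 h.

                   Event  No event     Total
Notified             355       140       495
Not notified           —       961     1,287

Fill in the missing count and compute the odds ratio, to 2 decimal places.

7.47

The missing cell is in the unexposed row: 1287 − 961 = 326.
So a = 355, b = 140, c = 326, d = 961.
OR = (a·d)/(b·c) = (355 × 961) / (140 × 326) = 341155 / 45640 = 7.47491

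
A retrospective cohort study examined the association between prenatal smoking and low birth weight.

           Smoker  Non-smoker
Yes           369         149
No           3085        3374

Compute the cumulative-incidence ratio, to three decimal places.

Reading the table with exposure as columns: a = 369 (Smoker, case), b = 3085 (Smoker, non-case), c = 149 (Non-smoker, case), d = 3374.
Risk in exposed = 369/3454 = 0.10683; risk in unexposed = 149/3523 = 0.04229.
RR = 0.10683 / 0.04229 = 2.52598
The risk among the exposed is 2.53 times that among the unexposed.

2.526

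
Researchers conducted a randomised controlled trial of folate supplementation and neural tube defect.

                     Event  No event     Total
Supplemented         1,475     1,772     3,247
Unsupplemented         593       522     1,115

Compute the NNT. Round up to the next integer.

13

Risk in treated group = 1475/3247 = 0.45427; risk in control = 593/1115 = 0.53184.
Absolute risk reduction = 0.53184 − 0.45427 = 0.07757
NNT = 1 / ARR = 1 / 0.07757 = 12.891 → round up → 13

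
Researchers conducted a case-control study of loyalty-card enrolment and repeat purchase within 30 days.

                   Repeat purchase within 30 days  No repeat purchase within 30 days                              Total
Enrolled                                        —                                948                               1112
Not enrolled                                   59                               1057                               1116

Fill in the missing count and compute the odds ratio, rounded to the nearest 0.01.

3.10

The missing cell is in the exposed row: 1112 − 948 = 164.
So a = 164, b = 948, c = 59, d = 1057.
OR = (a·d)/(b·c) = (164 × 1057) / (948 × 59) = 173348 / 55932 = 3.09926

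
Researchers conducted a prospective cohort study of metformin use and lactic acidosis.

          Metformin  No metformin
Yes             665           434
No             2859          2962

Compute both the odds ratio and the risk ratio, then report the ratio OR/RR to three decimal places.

1.075

Reading the table with exposure as columns: a = 665 (Metformin, case), b = 2859 (Metformin, non-case), c = 434 (No metformin, case), d = 2962.
OR = (665·2962)/(2859·434) = 1969730/1240806 = 1.58746
Risk in exposed = 665/3524 = 0.18871; risk in unexposed = 434/3396 = 0.12780; RR = 1.47660
OR/RR = 1.58746 / 1.47660 = 1.07508
The outcome is not rare, so the OR lies further from 1 than the RR.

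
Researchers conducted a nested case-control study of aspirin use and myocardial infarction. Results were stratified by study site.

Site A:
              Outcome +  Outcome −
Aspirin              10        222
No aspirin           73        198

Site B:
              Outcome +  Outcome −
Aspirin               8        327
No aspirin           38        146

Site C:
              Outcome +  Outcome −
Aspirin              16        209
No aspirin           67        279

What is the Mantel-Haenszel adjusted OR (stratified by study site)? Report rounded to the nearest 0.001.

0.174

OR_MH = Σ(aᵢdᵢ/nᵢ) / Σ(bᵢcᵢ/nᵢ), where nᵢ is the stratum total.
Stratum 1 (Site A): n = 503; a·d/n = 10·198/503 = 3.9364; b·c/n = 222·73/503 = 32.2187
Stratum 2 (Site B): n = 519; a·d/n = 8·146/519 = 2.2505; b·c/n = 327·38/519 = 23.9422
Stratum 3 (Site C): n = 571; a·d/n = 16·279/571 = 7.8179; b·c/n = 209·67/571 = 24.5236
OR_MH = (3.9364 + 2.2505 + 7.8179) / (32.2187 + 23.9422 + 24.5236) = 14.0047 / 80.6845 = 0.17357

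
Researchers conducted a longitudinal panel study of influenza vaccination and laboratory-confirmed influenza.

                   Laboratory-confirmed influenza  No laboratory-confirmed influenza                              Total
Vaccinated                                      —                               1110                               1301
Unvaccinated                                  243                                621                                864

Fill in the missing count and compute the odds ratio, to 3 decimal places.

0.440

The missing cell is in the exposed row: 1301 − 1110 = 191.
So a = 191, b = 1110, c = 243, d = 621.
OR = (a·d)/(b·c) = (191 × 621) / (1110 × 243) = 118611 / 269730 = 0.43974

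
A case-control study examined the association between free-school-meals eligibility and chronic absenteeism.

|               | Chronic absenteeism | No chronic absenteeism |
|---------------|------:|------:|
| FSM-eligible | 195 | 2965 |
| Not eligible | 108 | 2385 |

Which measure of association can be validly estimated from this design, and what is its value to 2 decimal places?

Cells: a = 195, b = 2965, c = 108, d = 2385.
This is a case-control study: participants were sampled on outcome status, so risks in the source population cannot be estimated directly — relative risk is not valid here. The odds ratio is the appropriate measure.
OR = (a·d)/(b·c) = (195 × 2385) / (2965 × 108) = 465075 / 320220 = 1.45236

1.45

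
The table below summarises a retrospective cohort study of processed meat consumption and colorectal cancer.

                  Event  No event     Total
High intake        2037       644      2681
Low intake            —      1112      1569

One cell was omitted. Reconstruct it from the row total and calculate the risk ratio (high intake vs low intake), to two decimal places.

The missing cell is in the unexposed row: 1569 − 1112 = 457.
So a = 2037, b = 644, c = 457, d = 1112.
RR = [a/(a+b)] / [c/(c+d)] = (2037/2681) / (457/1569) = 0.75979/0.29127 = 2.60856

2.61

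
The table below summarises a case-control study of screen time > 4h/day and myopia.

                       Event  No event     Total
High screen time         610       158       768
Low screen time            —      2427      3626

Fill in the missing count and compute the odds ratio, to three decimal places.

The missing cell is in the unexposed row: 3626 − 2427 = 1199.
So a = 610, b = 158, c = 1199, d = 2427.
OR = (a·d)/(b·c) = (610 × 2427) / (158 × 1199) = 1480470 / 189442 = 7.81490

7.815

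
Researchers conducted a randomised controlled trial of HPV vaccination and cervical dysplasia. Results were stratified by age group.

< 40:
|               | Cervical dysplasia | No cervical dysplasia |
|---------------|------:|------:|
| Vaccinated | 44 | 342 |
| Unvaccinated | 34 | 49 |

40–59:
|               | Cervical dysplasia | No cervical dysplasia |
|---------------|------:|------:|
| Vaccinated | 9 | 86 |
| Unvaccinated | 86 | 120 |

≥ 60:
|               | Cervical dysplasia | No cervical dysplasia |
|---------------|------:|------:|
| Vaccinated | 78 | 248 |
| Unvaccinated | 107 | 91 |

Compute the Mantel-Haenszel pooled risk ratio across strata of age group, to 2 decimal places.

RR_MH = Σ(aᵢ·n₀ᵢ/nᵢ) / Σ(cᵢ·n₁ᵢ/nᵢ), with n₁ᵢ = aᵢ+bᵢ (exposed), n₀ᵢ = cᵢ+dᵢ (unexposed), nᵢ = n₁ᵢ+n₀ᵢ.
Stratum 1 (< 40): n₁ = 386, n₀ = 83, n = 469; a·n₀/n = 44·83/469 = 7.7868; c·n₁/n = 34·386/469 = 27.9829
Stratum 2 (40–59): n₁ = 95, n₀ = 206, n = 301; a·n₀/n = 9·206/301 = 6.1595; c·n₁/n = 86·95/301 = 27.1429
Stratum 3 (≥ 60): n₁ = 326, n₀ = 198, n = 524; a·n₀/n = 78·198/524 = 29.4733; c·n₁/n = 107·326/524 = 66.5687
RR_MH = (7.7868 + 6.1595 + 29.4733) / (27.9829 + 27.1429 + 66.5687) = 43.4195 / 121.6945 = 0.35679

0.36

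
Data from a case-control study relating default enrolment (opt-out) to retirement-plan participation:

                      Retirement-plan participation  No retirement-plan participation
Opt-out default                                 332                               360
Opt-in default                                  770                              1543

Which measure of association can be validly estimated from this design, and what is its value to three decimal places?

Cells: a = 332, b = 360, c = 770, d = 1543.
This is a case-control study: participants were sampled on outcome status, so risks in the source population cannot be estimated directly — relative risk is not valid here. The odds ratio is the appropriate measure.
OR = (a·d)/(b·c) = (332 × 1543) / (360 × 770) = 512276 / 277200 = 1.84804

1.848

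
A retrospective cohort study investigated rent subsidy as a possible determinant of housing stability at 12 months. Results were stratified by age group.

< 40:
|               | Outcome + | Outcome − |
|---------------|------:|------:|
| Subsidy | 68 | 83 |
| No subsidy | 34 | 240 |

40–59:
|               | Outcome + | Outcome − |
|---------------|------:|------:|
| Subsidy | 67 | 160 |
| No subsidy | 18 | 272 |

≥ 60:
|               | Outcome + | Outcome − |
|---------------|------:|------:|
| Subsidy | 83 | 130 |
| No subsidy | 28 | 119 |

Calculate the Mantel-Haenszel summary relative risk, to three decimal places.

RR_MH = Σ(aᵢ·n₀ᵢ/nᵢ) / Σ(cᵢ·n₁ᵢ/nᵢ), with n₁ᵢ = aᵢ+bᵢ (exposed), n₀ᵢ = cᵢ+dᵢ (unexposed), nᵢ = n₁ᵢ+n₀ᵢ.
Stratum 1 (< 40): n₁ = 151, n₀ = 274, n = 425; a·n₀/n = 68·274/425 = 43.8400; c·n₁/n = 34·151/425 = 12.0800
Stratum 2 (40–59): n₁ = 227, n₀ = 290, n = 517; a·n₀/n = 67·290/517 = 37.5822; c·n₁/n = 18·227/517 = 7.9033
Stratum 3 (≥ 60): n₁ = 213, n₀ = 147, n = 360; a·n₀/n = 83·147/360 = 33.8917; c·n₁/n = 28·213/360 = 16.5667
RR_MH = (43.8400 + 37.5822 + 33.8917) / (12.0800 + 7.9033 + 16.5667) = 115.3139 / 36.5500 = 3.15497

3.155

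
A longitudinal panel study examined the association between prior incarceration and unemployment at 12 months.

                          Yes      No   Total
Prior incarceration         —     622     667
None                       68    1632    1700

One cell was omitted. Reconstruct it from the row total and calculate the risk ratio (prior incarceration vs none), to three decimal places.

1.687

The missing cell is in the exposed row: 667 − 622 = 45.
So a = 45, b = 622, c = 68, d = 1632.
RR = [a/(a+b)] / [c/(c+d)] = (45/667) / (68/1700) = 0.06747/0.04000 = 1.68666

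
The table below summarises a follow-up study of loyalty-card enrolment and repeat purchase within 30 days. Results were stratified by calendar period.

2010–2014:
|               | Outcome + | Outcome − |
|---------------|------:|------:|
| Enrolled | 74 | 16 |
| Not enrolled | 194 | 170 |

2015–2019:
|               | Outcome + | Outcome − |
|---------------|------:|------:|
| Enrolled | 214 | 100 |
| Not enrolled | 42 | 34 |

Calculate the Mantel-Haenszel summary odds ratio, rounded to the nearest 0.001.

OR_MH = Σ(aᵢdᵢ/nᵢ) / Σ(bᵢcᵢ/nᵢ), where nᵢ is the stratum total.
Stratum 1 (2010–2014): n = 454; a·d/n = 74·170/454 = 27.7093; b·c/n = 16·194/454 = 6.8370
Stratum 2 (2015–2019): n = 390; a·d/n = 214·34/390 = 18.6564; b·c/n = 100·42/390 = 10.7692
OR_MH = (27.7093 + 18.6564) / (6.8370 + 10.7692) = 46.3657 / 17.6062 = 2.63348

2.633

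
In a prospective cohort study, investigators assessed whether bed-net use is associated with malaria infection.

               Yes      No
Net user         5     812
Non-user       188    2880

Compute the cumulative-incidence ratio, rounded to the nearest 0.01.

0.10

Cells: a = 5, b = 812, c = 188, d = 2880.
Risk in exposed = 5/817 = 0.00612; risk in unexposed = 188/3068 = 0.06128.
RR = 0.00612 / 0.06128 = 0.09987
The risk is 90% lower among the exposed than among the unexposed.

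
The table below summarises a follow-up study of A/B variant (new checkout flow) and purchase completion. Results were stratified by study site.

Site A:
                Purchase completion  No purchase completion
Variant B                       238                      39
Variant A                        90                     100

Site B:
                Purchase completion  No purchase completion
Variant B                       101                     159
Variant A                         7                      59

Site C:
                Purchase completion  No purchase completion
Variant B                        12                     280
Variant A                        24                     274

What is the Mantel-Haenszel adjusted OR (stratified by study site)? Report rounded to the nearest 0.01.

OR_MH = Σ(aᵢdᵢ/nᵢ) / Σ(bᵢcᵢ/nᵢ), where nᵢ is the stratum total.
Stratum 1 (Site A): n = 467; a·d/n = 238·100/467 = 50.9636; b·c/n = 39·90/467 = 7.5161
Stratum 2 (Site B): n = 326; a·d/n = 101·59/326 = 18.2791; b·c/n = 159·7/326 = 3.4141
Stratum 3 (Site C): n = 590; a·d/n = 12·274/590 = 5.5729; b·c/n = 280·24/590 = 11.3898
OR_MH = (50.9636 + 18.2791 + 5.5729) / (7.5161 + 3.4141 + 11.3898) = 74.8156 / 22.3200 = 3.35195

3.35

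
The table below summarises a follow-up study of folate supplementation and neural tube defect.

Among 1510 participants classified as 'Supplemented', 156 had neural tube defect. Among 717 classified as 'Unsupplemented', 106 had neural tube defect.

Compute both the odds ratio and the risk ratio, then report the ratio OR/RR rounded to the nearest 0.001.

From the description: a = 156, b = 1354, c = 106, d = 611.
OR = (156·611)/(1354·106) = 95316/143524 = 0.66411
Risk in exposed = 156/1510 = 0.10331; risk in unexposed = 106/717 = 0.14784; RR = 0.69881
OR/RR = 0.66411 / 0.69881 = 0.95034
The outcome is not rare, so the OR lies further from 1 than the RR.

0.950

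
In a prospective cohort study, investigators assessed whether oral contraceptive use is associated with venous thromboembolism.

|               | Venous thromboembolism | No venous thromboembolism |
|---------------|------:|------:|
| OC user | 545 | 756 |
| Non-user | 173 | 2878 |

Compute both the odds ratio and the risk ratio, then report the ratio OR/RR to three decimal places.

1.623

Cells: a = 545, b = 756, c = 173, d = 2878.
OR = (545·2878)/(756·173) = 1568510/130788 = 11.99277
Risk in exposed = 545/1301 = 0.41891; risk in unexposed = 173/3051 = 0.05670; RR = 7.38780
OR/RR = 11.99277 / 7.38780 = 1.62332
The outcome is not rare, so the OR lies further from 1 than the RR.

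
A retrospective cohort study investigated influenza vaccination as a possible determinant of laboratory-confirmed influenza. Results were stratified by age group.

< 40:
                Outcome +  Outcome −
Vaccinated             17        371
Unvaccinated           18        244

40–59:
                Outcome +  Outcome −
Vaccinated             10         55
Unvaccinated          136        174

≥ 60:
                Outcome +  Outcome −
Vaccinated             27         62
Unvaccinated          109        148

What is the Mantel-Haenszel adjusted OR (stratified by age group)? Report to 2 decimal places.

OR_MH = Σ(aᵢdᵢ/nᵢ) / Σ(bᵢcᵢ/nᵢ), where nᵢ is the stratum total.
Stratum 1 (< 40): n = 650; a·d/n = 17·244/650 = 6.3815; b·c/n = 371·18/650 = 10.2738
Stratum 2 (40–59): n = 375; a·d/n = 10·174/375 = 4.6400; b·c/n = 55·136/375 = 19.9467
Stratum 3 (≥ 60): n = 346; a·d/n = 27·148/346 = 11.5491; b·c/n = 62·109/346 = 19.5318
OR_MH = (6.3815 + 4.6400 + 11.5491) / (10.2738 + 19.9467 + 19.5318) = 22.5707 / 49.7523 = 0.45366

0.45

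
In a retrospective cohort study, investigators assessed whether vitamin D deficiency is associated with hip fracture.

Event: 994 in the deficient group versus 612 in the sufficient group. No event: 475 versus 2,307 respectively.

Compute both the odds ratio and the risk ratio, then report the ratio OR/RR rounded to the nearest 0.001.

2.444

From the description: a = 994, b = 475, c = 612, d = 2307.
OR = (994·2307)/(475·612) = 2293158/290700 = 7.88840
Risk in exposed = 994/1469 = 0.67665; risk in unexposed = 612/2919 = 0.20966; RR = 3.22736
OR/RR = 7.88840 / 3.22736 = 2.44423
The outcome is not rare, so the OR lies further from 1 than the RR.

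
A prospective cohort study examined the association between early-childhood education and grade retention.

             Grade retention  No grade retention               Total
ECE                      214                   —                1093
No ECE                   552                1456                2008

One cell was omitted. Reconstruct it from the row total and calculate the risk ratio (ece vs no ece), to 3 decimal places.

The missing cell is in the exposed row: 1093 − 214 = 879.
So a = 214, b = 879, c = 552, d = 1456.
RR = [a/(a+b)] / [c/(c+d)] = (214/1093) / (552/2008) = 0.19579/0.27490 = 0.71223

0.712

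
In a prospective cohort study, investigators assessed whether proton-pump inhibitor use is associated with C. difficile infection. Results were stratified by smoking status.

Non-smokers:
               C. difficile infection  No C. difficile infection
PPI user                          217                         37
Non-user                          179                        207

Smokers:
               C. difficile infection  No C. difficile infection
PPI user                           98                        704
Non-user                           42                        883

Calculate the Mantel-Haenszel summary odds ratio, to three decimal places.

4.379

OR_MH = Σ(aᵢdᵢ/nᵢ) / Σ(bᵢcᵢ/nᵢ), where nᵢ is the stratum total.
Stratum 1 (Non-smokers): n = 640; a·d/n = 217·207/640 = 70.1859; b·c/n = 37·179/640 = 10.3484
Stratum 2 (Smokers): n = 1727; a·d/n = 98·883/1727 = 50.1065; b·c/n = 704·42/1727 = 17.1210
OR_MH = (70.1859 + 50.1065) / (10.3484 + 17.1210) = 120.2925 / 27.4695 = 4.37914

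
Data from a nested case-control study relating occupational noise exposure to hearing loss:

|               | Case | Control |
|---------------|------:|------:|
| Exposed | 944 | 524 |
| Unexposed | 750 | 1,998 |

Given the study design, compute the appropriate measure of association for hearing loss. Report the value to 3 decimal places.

4.799

Cells: a = 944, b = 524, c = 750, d = 1998.
This is a nested case-control study: participants were sampled on outcome status, so risks in the source population cannot be estimated directly — relative risk is not valid here. The odds ratio is the appropriate measure.
OR = (a·d)/(b·c) = (944 × 1998) / (524 × 750) = 1886112 / 393000 = 4.79927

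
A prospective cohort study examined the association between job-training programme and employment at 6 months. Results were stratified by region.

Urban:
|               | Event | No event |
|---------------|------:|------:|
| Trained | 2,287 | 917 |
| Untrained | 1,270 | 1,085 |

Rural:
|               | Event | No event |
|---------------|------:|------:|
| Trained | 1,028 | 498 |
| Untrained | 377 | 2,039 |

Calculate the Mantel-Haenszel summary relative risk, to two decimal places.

RR_MH = Σ(aᵢ·n₀ᵢ/nᵢ) / Σ(cᵢ·n₁ᵢ/nᵢ), with n₁ᵢ = aᵢ+bᵢ (exposed), n₀ᵢ = cᵢ+dᵢ (unexposed), nᵢ = n₁ᵢ+n₀ᵢ.
Stratum 1 (Urban): n₁ = 3204, n₀ = 2355, n = 5559; a·n₀/n = 2287·2355/5559 = 968.8586; c·n₁/n = 1270·3204/5559 = 731.9806
Stratum 2 (Rural): n₁ = 1526, n₀ = 2416, n = 3942; a·n₀/n = 1028·2416/3942 = 630.0477; c·n₁/n = 377·1526/3942 = 145.9417
RR_MH = (968.8586 + 630.0477) / (731.9806 + 145.9417) = 1598.9063 / 877.9222 = 1.82124

1.82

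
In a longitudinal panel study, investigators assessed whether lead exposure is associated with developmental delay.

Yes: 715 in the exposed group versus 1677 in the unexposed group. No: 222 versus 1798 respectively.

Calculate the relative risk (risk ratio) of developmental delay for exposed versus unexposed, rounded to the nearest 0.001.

From the description: a = 715, b = 222, c = 1677, d = 1798.
Risk in exposed = 715/937 = 0.76307; risk in unexposed = 1677/3475 = 0.48259.
RR = 0.76307 / 0.48259 = 1.58121
The risk among the exposed is 1.58 times that among the unexposed.

1.581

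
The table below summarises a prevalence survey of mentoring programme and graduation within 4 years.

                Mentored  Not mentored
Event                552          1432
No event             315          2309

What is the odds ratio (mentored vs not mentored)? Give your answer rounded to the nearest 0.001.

Reading the table with exposure as columns: a = 552 (Mentored, case), b = 315 (Mentored, non-case), c = 1432 (Not mentored, case), d = 2309.
OR = (a·d)/(b·c) = (552 × 2309) / (315 × 1432) = 1274568 / 451080 = 2.82559
The odds of graduation within 4 years are about 2.83 times as high in the mentored group.

2.826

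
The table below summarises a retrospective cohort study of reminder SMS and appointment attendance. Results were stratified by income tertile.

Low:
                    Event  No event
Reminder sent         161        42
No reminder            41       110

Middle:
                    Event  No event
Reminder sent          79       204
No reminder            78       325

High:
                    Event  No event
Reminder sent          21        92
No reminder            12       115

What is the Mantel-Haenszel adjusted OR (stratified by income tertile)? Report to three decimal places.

OR_MH = Σ(aᵢdᵢ/nᵢ) / Σ(bᵢcᵢ/nᵢ), where nᵢ is the stratum total.
Stratum 1 (Low): n = 354; a·d/n = 161·110/354 = 50.0282; b·c/n = 42·41/354 = 4.8644
Stratum 2 (Middle): n = 686; a·d/n = 79·325/686 = 37.4271; b·c/n = 204·78/686 = 23.1953
Stratum 3 (High): n = 240; a·d/n = 21·115/240 = 10.0625; b·c/n = 92·12/240 = 4.6000
OR_MH = (50.0282 + 37.4271 + 10.0625) / (4.8644 + 23.1953 + 4.6000) = 97.5179 / 32.6597 = 2.98587

2.986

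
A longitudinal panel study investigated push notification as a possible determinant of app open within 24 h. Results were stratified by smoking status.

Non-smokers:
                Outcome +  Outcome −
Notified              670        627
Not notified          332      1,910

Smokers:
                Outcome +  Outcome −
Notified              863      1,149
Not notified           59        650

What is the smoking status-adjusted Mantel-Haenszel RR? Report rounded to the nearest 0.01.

3.93

RR_MH = Σ(aᵢ·n₀ᵢ/nᵢ) / Σ(cᵢ·n₁ᵢ/nᵢ), with n₁ᵢ = aᵢ+bᵢ (exposed), n₀ᵢ = cᵢ+dᵢ (unexposed), nᵢ = n₁ᵢ+n₀ᵢ.
Stratum 1 (Non-smokers): n₁ = 1297, n₀ = 2242, n = 3539; a·n₀/n = 670·2242/3539 = 424.4532; c·n₁/n = 332·1297/3539 = 121.6739
Stratum 2 (Smokers): n₁ = 2012, n₀ = 709, n = 2721; a·n₀/n = 863·709/2721 = 224.8684; c·n₁/n = 59·2012/2721 = 43.6266
RR_MH = (424.4532 + 224.8684) / (121.6739 + 43.6266) = 649.3217 / 165.3005 = 3.92813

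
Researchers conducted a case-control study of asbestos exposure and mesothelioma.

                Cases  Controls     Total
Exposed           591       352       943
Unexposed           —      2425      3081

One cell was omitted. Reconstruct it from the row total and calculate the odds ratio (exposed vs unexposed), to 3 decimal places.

6.207

The missing cell is in the unexposed row: 3081 − 2425 = 656.
So a = 591, b = 352, c = 656, d = 2425.
OR = (a·d)/(b·c) = (591 × 2425) / (352 × 656) = 1433175 / 230912 = 6.20659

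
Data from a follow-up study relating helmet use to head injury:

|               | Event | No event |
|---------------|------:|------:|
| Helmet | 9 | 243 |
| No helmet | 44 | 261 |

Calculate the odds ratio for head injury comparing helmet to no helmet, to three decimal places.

0.220

Cells: a = 9, b = 243, c = 44, d = 261.
OR = (a·d)/(b·c) = (9 × 261) / (243 × 44) = 2349 / 10692 = 0.21970
Exposure is associated with lower odds of head injury (OR = 0.22 < 1).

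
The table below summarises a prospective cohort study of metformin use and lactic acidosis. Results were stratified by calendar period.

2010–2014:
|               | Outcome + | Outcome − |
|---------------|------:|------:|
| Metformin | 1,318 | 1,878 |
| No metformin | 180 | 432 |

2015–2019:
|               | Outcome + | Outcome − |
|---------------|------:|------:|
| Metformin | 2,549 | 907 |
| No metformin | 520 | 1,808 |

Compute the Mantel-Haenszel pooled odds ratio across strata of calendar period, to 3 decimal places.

OR_MH = Σ(aᵢdᵢ/nᵢ) / Σ(bᵢcᵢ/nᵢ), where nᵢ is the stratum total.
Stratum 1 (2010–2014): n = 3808; a·d/n = 1318·432/3808 = 149.5210; b·c/n = 1878·180/3808 = 88.7710
Stratum 2 (2015–2019): n = 5784; a·d/n = 2549·1808/5784 = 796.7828; b·c/n = 907·520/5784 = 81.5422
OR_MH = (149.5210 + 796.7828) / (88.7710 + 81.5422) = 946.3039 / 170.3132 = 5.55626

5.556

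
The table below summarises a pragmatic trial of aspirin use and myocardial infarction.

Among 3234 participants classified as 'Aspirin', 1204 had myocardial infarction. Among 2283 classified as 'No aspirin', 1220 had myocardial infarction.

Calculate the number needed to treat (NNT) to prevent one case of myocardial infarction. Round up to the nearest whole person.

Risk in treated group = 1204/3234 = 0.37229; risk in control = 1220/2283 = 0.53438.
Absolute risk reduction = 0.53438 − 0.37229 = 0.16209
NNT = 1 / ARR = 1 / 0.16209 = 6.169 → round up → 7

7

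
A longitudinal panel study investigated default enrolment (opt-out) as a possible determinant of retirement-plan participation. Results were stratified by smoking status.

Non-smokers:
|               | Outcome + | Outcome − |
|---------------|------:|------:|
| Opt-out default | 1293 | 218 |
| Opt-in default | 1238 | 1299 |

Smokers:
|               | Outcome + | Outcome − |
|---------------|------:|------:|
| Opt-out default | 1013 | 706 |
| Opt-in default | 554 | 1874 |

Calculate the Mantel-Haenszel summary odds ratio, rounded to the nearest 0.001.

5.421

OR_MH = Σ(aᵢdᵢ/nᵢ) / Σ(bᵢcᵢ/nᵢ), where nᵢ is the stratum total.
Stratum 1 (Non-smokers): n = 4048; a·d/n = 1293·1299/4048 = 414.9227; b·c/n = 218·1238/4048 = 66.6709
Stratum 2 (Smokers): n = 4147; a·d/n = 1013·1874/4147 = 457.7675; b·c/n = 706·554/4147 = 94.3149
OR_MH = (414.9227 + 457.7675) / (66.6709 + 94.3149) = 872.6902 / 160.9859 = 5.42091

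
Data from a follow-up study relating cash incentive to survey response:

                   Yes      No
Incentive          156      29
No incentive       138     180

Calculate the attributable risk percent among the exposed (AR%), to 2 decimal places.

48.54

Cells: a = 156, b = 29, c = 138, d = 180.
Risk in exposed = 156/185 = 0.84324; risk in unexposed = 138/318 = 0.43396.
RR = 0.84324/0.43396 = 1.94313
AR% = (RR − 1)/RR × 100 = (1.94313 − 1)/1.94313 × 100 = 48.5365%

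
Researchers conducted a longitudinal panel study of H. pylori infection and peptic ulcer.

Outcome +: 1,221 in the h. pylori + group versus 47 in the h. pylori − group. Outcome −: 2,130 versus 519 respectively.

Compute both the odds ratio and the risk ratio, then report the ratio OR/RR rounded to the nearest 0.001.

From the description: a = 1221, b = 2130, c = 47, d = 519.
OR = (1221·519)/(2130·47) = 633699/100110 = 6.33003
Risk in exposed = 1221/3351 = 0.36437; risk in unexposed = 47/566 = 0.08304; RR = 4.38793
OR/RR = 6.33003 / 4.38793 = 1.44260
The outcome is not rare, so the OR lies further from 1 than the RR.

1.443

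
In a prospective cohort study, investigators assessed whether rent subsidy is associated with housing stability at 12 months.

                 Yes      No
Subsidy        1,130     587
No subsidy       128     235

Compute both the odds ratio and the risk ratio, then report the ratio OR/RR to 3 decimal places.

1.894

Cells: a = 1130, b = 587, c = 128, d = 235.
OR = (1130·235)/(587·128) = 265550/75136 = 3.53426
Risk in exposed = 1130/1717 = 0.65812; risk in unexposed = 128/363 = 0.35262; RR = 1.86640
OR/RR = 3.53426 / 1.86640 = 1.89362
The outcome is not rare, so the OR lies further from 1 than the RR.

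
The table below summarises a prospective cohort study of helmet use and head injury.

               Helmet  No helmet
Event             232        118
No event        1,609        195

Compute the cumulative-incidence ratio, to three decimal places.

Reading the table with exposure as columns: a = 232 (Helmet, case), b = 1609 (Helmet, non-case), c = 118 (No helmet, case), d = 195.
Risk in exposed = 232/1841 = 0.12602; risk in unexposed = 118/313 = 0.37700.
RR = 0.12602 / 0.37700 = 0.33427
The risk is 67% lower among the exposed than among the unexposed.

0.334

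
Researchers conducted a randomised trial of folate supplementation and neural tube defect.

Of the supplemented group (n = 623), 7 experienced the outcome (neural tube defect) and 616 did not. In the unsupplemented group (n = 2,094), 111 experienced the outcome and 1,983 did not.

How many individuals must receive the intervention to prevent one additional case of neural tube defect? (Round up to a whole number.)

Risk in treated group = 7/623 = 0.01124; risk in control = 111/2094 = 0.05301.
Absolute risk reduction = 0.05301 − 0.01124 = 0.04177
NNT = 1 / ARR = 1 / 0.04177 = 23.939 → round up → 24

24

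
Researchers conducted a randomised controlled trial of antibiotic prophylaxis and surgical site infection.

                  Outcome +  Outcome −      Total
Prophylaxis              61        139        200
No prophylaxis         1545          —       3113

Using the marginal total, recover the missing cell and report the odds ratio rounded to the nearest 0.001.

0.445

The missing cell is in the unexposed row: 3113 − 1545 = 1568.
So a = 61, b = 139, c = 1545, d = 1568.
OR = (a·d)/(b·c) = (61 × 1568) / (139 × 1545) = 95648 / 214755 = 0.44538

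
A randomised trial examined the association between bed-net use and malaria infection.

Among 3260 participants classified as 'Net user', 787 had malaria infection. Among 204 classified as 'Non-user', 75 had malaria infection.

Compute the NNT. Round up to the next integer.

8

Risk in treated group = 787/3260 = 0.24141; risk in control = 75/204 = 0.36765.
Absolute risk reduction = 0.36765 − 0.24141 = 0.12624
NNT = 1 / ARR = 1 / 0.12624 = 7.922 → round up → 8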